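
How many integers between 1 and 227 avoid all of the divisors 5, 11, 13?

|div by 5|=45, |div by 11|=20, |div by 13|=17.
|div by 5&11|=4, |div by 5&13|=3, |div by 11&13|=1, |div by all|=0.
By inclusion-exclusion, divisible by at least one: 45+20+17-4-3-1+0 = 74.
Not divisible by any: 227 - 74.

Final answer: 153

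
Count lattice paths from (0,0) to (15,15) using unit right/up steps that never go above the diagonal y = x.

Total monotonic paths to (15,15): C(30,15) = 155117520.
By the reflection principle, paths that go above the diagonal number C(30,16) = 145422675.
Valid Dyck paths: 155117520 - 145422675.
(These counts are the Catalan numbers.)

Final answer: C_{15} = 9694845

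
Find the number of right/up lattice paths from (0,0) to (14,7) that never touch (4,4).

Total paths to (14,7): C(21,7) = 116280.
Paths through (4,4): C(8,4) x C(13,3) = 20020.
Avoiding (4,4): 116280 - 20020.

Final answer: 96260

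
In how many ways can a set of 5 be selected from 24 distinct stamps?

C(24,5) = 24!/(5! x 19!).

Final answer: \binom{24}{5} = 42504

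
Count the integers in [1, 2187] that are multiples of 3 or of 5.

Multiples of 3: 729. Multiples of 5: 437. Of both (lcm=15): 145.
By inclusion-exclusion: 729 + 437 - 145.

Final answer: 1021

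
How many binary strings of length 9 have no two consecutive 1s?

Classify by the final bit: ...0 gives a(n-1) strings, ...01 gives a(n-2) strings. Thus a(n) = a(n-1) + a(n-2) with a(1)=2, a(2)=3.
Computing successive values: a(1)=2, a(2)=3, a(3)=5, a(4)=8, a(5)=13, a(6)=21, a(7)=34, a(8)=55, a(9)=89.

Final answer: 89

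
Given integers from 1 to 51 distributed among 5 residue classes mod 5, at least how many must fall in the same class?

By pigeonhole with 51 objects and 5 categories: ceiling(51/5).

Final answer: 11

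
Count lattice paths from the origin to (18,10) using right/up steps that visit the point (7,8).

Paths (0,0)->(7,8): C(15,8) = 6435.
Paths (7,8)->(18,10): C(13,2) = 78.
By multiplication principle: 6435 x 78.

Final answer: 501930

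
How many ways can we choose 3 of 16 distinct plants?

C(16,3) = 16!/(3! x (16-3)!).

Final answer: C(16,3) = 560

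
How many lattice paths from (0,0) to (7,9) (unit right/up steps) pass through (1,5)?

Paths (0,0)->(1,5): C(6,5) = 6.
Paths (1,5)->(7,9): C(10,4) = 210.
By multiplication principle: 6 x 210.

Final answer: 1260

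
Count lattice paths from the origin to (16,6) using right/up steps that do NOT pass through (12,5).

Total paths to (16,6): C(22,6) = 74613.
Paths through (12,5): C(17,5) x C(5,1) = 30940.
Avoiding (12,5): 74613 - 30940.

Final answer: 43673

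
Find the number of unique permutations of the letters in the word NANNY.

Letters (A:1, N:3, Y:1). Total letters: 5.
Permutations = 5!/(3!).

Final answer: 20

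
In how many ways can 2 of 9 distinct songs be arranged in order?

P(9,2) = 9!/(9-2)! = 9!/7!.

Final answer: P(9,2) = 72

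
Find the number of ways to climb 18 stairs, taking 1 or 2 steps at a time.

Let f(n) count the ways. The last step is size 1 or 2, so f(n) = f(n-1) + f(n-2) with f(1)=1, f(2)=2.
Building up term by term: f(1)=1, f(2)=2, f(3)=3, f(4)=5, f(5)=8, f(6)=13, f(7)=21, f(8)=34, f(9)=55, f(10)=89, f(11)=144, f(12)=233, f(13)=377, f(14)=610, f(15)=987, f(16)=1597, f(17)=2584, f(18)=4181.

Final answer: 4181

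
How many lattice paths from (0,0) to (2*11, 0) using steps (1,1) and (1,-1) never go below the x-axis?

Total monotonic paths to (11,11): C(22,11) = 705432.
Paths that cross above y=x (reflection bijection): C(22,12) = 646646.
Valid Dyck paths: 705432 - 646646.
(Equivalently, C_{11} = C(22,11)/12 = 705432/12.)

Final answer: C_{11} = 58786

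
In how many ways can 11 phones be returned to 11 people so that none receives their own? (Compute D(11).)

D(n) = (n-1)(D(n-1) + D(n-2)), D(0)=1, D(1)=0.
D(2) = 1 x (0 + 1) = 1
D(3) = 2 x (1 + 0) = 2
D(4) = 3 x (2 + 1) = 9
D(5) = 4 x (9 + 2) = 44
D(6) = 5 x (44 + 9) = 265
D(7) = 6 x (265 + 44) = 1854
D(8) = 7 x (1854 + 265) = 14833
D(9) = 8 x (14833 + 1854) = 133496
D(10) = 9 x (133496 + 14833) = 1334961
D(11) = 10 x (D(10) + D(9)) = 10 x (1334961 + 133496)

Final answer: D(11) = 14684570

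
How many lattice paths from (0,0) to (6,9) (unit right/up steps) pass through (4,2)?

Paths (0,0)->(4,2): C(6,2) = 15.
Paths (4,2)->(6,9): C(9,7) = 36.
By multiplication principle: 15 x 36.

Final answer: 540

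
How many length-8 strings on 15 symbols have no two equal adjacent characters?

First character: 15 choices. Each subsequent: 14 choices (must differ from the previous one).
Total: 15 x 14^7.

Final answer: 15 x 14^{7} = 1581202560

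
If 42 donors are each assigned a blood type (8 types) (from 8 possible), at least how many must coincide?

There are 8 possible values for blood type (8 types). With 42 donors and 8 categories, by pigeonhole: ceiling(42/8).

Final answer: 6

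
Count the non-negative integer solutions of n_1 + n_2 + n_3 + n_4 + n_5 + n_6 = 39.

Stars and bars with 39 stars and 5 bars:
C(39+6-1, 6-1) = C(44,5).

Final answer: C(44,5) = 1086008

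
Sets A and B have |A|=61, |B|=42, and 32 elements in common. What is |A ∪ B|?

|A union B| = |A| + |B| - |A intersect B| = 61 + 42 - 32.

Final answer: 71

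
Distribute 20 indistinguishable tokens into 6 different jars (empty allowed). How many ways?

Stars and bars: C(n+k-1, k-1) = C(25,5).

Final answer: C(25,5) = 53130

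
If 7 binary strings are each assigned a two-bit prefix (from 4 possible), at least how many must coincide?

There are 4 possible values for two-bit prefix. With 7 binary strings and 4 categories, by pigeonhole: ceiling(7/4).

Final answer: 2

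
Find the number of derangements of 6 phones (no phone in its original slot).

Use the recurrence D(n) = (n-1)(D(n-1) + D(n-2)) with D(0)=1, D(1)=0.
D(2) = 1 x (0 + 1) = 1
D(3) = 2 x (1 + 0) = 2
D(4) = 3 x (2 + 1) = 9
D(5) = 4 x (9 + 2) = 44
D(6) = 5 x (D(5) + D(4)) = 5 x (44 + 9)

Final answer: D(6) = 265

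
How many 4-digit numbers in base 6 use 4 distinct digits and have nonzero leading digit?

First digit: 5 (nonzero). Second: 5 (not first). Third: 4, etc.
Total: 5 x 5 x 4 x 3.

Final answer: 300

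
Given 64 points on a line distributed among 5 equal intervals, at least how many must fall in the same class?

By pigeonhole with 64 objects and 5 categories: ceiling(64/5).

Final answer: 13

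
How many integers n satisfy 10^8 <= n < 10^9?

These are the integers in [10^8, 10^9), so the count is 10^9 - 10^8 = 9 x 10^8.

Final answer: 900000000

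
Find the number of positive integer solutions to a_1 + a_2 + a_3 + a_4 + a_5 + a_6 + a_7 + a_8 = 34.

Substitute a'_i = a_i - 1 (so a'_i >= 0). Then sum a'_i = 34 - 8 = 26.
Stars and bars: C(26+8-1, 8-1) = C(33,7).

Final answer: C(33,7) = 4272048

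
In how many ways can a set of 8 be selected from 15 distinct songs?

C(15,8) = 15!/(8! x (15-8)!).

Final answer: C(15,8) = 6435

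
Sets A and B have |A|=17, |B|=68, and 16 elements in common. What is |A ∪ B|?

|A union B| = |A| + |B| - |A intersect B| = 17 + 68 - 16.

Final answer: 69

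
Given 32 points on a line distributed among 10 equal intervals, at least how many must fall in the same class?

By pigeonhole with 32 objects and 10 categories: ceiling(32/10).

Final answer: 4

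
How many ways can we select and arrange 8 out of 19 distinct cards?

P(19,8) = 19!/(19-8)! = 19!/11!.

Final answer: P(19,8) = 3047466240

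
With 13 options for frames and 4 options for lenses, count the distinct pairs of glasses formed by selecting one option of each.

By the multiplication principle: 13 x 4.

Final answer: 52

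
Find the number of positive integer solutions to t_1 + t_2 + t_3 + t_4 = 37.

Substitute t'_i = t_i - 1 (so t'_i >= 0). Then sum t'_i = 37 - 4 = 33.
Stars and bars: C(33+4-1, 4-1) = C(36,3).

Final answer: C(36,3) = 7140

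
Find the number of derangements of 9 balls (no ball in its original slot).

Use the recurrence D(n) = (n-1)(D(n-1) + D(n-2)) with D(0)=1, D(1)=0.
D(2) = 1 x (0 + 1) = 1
D(3) = 2 x (1 + 0) = 2
D(4) = 3 x (2 + 1) = 9
D(5) = 4 x (9 + 2) = 44
D(6) = 5 x (44 + 9) = 265
D(7) = 6 x (265 + 44) = 1854
D(8) = 7 x (1854 + 265) = 14833
D(9) = 8 x (D(8) + D(7)) = 8 x (14833 + 1854)

Final answer: D(9) = 133496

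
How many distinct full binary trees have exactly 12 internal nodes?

The structures are counted by the Catalan number C_n. Here n = 12.
Using C_0 = 1 and C_(k+1) = C_k x 2(2k+1)/(k+2), build up term by term: C_1=1, C_2=2, C_3=5, C_4=14, C_5=42, C_6=132, C_7=429, C_8=1430, C_9=4862, C_10=16796, C_11=58786, C_12=208012.

Final answer: C_{12} = 208012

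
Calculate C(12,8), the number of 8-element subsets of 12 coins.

C(12,8) = 12!/(8! x (12-8)!).

Final answer: C(12,8) = 495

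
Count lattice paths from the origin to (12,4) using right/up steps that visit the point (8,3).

Paths (0,0)->(8,3): C(11,3) = 165.
Paths (8,3)->(12,4): C(5,1) = 5.
By multiplication principle: 165 x 5.

Final answer: 825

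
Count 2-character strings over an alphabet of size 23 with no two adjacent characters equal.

First character: 23 choices. Each subsequent: 22 choices (must differ from the previous one).
Total: 23 x 22^1.

Final answer: 23 x 22^{1} = 506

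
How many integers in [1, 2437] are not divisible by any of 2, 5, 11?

|div by 2|=1218, |div by 5|=487, |div by 11|=221.
|div by 2&5|=243, |div by 2&11|=110, |div by 5&11|=44, |div by all|=22.
By inclusion-exclusion, divisible by at least one: 1218+487+221-243-110-44+22 = 1551.
Not divisible by any: 2437 - 1551.

Final answer: 886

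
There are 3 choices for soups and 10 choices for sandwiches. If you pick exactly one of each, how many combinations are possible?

By the multiplication principle: 3 x 10.

Final answer: 30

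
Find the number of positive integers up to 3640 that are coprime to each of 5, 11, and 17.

|div by 5|=728, |div by 11|=330, |div by 17|=214.
|div by 5&11|=66, |div by 5&17|=42, |div by 11&17|=19, |div by all|=3.
By inclusion-exclusion, divisible by at least one: 728+330+214-66-42-19+3 = 1148.
Not divisible by any: 3640 - 1148.

Final answer: 2492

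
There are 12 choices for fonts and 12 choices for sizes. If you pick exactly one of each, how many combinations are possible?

By the multiplication principle: 12 x 12.

Final answer: 144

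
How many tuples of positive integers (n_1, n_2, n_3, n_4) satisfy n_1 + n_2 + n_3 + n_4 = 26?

Substitute n'_i = n_i - 1 (so n'_i >= 0). Then sum n'_i = 26 - 4 = 22.
Stars and bars: C(22+4-1, 4-1) = C(25,3).

Final answer: C(25,3) = 2300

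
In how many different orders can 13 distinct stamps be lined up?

The number of ways to arrange 13 distinct objects is 13!.

Final answer: 13! = 6227020800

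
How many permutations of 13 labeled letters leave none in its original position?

D(n) = (n-1)(D(n-1) + D(n-2)), D(0)=1, D(1)=0.
D(2) = 1 x (0 + 1) = 1
D(3) = 2 x (1 + 0) = 2
D(4) = 3 x (2 + 1) = 9
D(5) = 4 x (9 + 2) = 44
D(6) = 5 x (44 + 9) = 265
D(7) = 6 x (265 + 44) = 1854
D(8) = 7 x (1854 + 265) = 14833
D(9) = 8 x (14833 + 1854) = 133496
D(10) = 9 x (133496 + 14833) = 1334961
D(11) = 10 x (1334961 + 133496) = 14684570
D(12) = 11 x (14684570 + 1334961) = 176214841
D(13) = 12 x (D(12) + D(11)) = 12 x (176214841 + 14684570)

Final answer: D(13) = 2290792932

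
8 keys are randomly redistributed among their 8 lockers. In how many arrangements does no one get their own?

D(n) = (n-1)(D(n-1) + D(n-2)), D(0)=1, D(1)=0.
D(2) = 1 x (0 + 1) = 1
D(3) = 2 x (1 + 0) = 2
D(4) = 3 x (2 + 1) = 9
D(5) = 4 x (9 + 2) = 44
D(6) = 5 x (44 + 9) = 265
D(7) = 6 x (265 + 44) = 1854
D(8) = 7 x (D(7) + D(6)) = 7 x (1854 + 265)

Final answer: D(8) = 14833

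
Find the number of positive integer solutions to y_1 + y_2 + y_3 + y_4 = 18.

Substitute y'_i = y_i - 1 (so y'_i >= 0). Then sum y'_i = 18 - 4 = 14.
Stars and bars: C(14+4-1, 4-1) = C(17,3).

Final answer: C(17,3) = 680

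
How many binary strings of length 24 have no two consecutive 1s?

Let a(n) count valid strings. If the last bit is 0 the prefix is any valid string of length n-1; if it is 1 the string must end in 01 with a valid prefix of length n-2. So a(n) = a(n-1) + a(n-2), a(1)=2, a(2)=3.
Iterating the recurrence: a(1)=2, a(2)=3, a(3)=5, a(4)=8, a(5)=13, a(6)=21, a(7)=34, a(8)=55, a(9)=89, a(10)=144, a(11)=233, a(12)=377, a(13)=610, a(14)=987, a(15)=1597, a(16)=2584, a(17)=4181, a(18)=6765, a(19)=10946, a(20)=17711, a(21)=28657, a(22)=46368, a(23)=75025, a(24)=121393.

Final answer: 121393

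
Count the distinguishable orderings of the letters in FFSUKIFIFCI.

Letters (C:1, F:4, I:3, K:1, S:1, U:1). Total letters: 11.
Permutations = 11!/(4! x 3!).

Final answer: 277200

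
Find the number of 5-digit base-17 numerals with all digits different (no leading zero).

First digit: 16 (nonzero). Second: 16 (not first). Third: 15, etc.
Total: 16 x 16 x 15 x 14 x 13.

Final answer: 698880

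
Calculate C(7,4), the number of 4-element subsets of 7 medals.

C(7,4) = 7!/(4! x (7-4)!).

Final answer: C(7,4) = 35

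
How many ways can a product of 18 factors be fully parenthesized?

This is a standard Catalan-number count: the answer is C_n. Here n = 18 - 1 = 17.
C_n = (2n)!/(n!(n+1)!), so C_{17} = 34!/(17! x 18!) = C(34,17)/18 = 2333606220/18.

Final answer: C_{17} = 129644790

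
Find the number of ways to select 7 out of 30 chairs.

C(30,7) = 30!/(7! x 23!).

Final answer: \binom{30}{7} = 2035800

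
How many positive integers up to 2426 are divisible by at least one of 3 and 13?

Multiples of 3: 808. Multiples of 13: 186. Of both (lcm=39): 62.
By inclusion-exclusion: 808 + 186 - 62.

Final answer: 932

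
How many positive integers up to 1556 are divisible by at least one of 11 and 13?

Multiples of 11: 141. Multiples of 13: 119. Of both (lcm=143): 10.
By inclusion-exclusion: 141 + 119 - 10.

Final answer: 250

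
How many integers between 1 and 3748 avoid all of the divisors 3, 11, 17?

|div by 3|=1249, |div by 11|=340, |div by 17|=220.
|div by 3&11|=113, |div by 3&17|=73, |div by 11&17|=20, |div by all|=6.
By inclusion-exclusion, divisible by at least one: 1249+340+220-113-73-20+6 = 1609.
Not divisible by any: 3748 - 1609.

Final answer: 2139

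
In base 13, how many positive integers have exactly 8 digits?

In base 13, the leading digit has 12 choices (1..12); each of the remaining 7 digits has 13 choices.
Total: 12 x 13^7.

Final answer: 752982204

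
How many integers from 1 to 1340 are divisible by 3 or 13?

Multiples of 3: 446. Multiples of 13: 103. Of both (lcm=39): 34.
By inclusion-exclusion: 446 + 103 - 34.

Final answer: 515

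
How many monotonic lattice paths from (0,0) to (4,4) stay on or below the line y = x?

Total monotonic paths to (4,4): C(8,4) = 70.
By the reflection principle, paths that go above the diagonal number C(8,5) = 56.
Valid Dyck paths: 70 - 56.
(Equivalently, C_{4} = C(8,4)/5 = 70/5.)

Final answer: C_{4} = 14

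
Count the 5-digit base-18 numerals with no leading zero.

In base 18, the leading digit has 17 choices (1..17); each of the remaining 4 digits has 18 choices.
Total: 17 x 18^4.

Final answer: 1784592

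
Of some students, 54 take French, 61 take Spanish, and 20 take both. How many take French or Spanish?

|A union B| = |A| + |B| - |A intersect B| = 54 + 61 - 20.

Final answer: 95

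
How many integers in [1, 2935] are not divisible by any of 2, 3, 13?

|div by 2|=1467, |div by 3|=978, |div by 13|=225.
|div by 2&3|=489, |div by 2&13|=112, |div by 3&13|=75, |div by all|=37.
By inclusion-exclusion, divisible by at least one: 1467+978+225-489-112-75+37 = 2031.
Not divisible by any: 2935 - 2031.

Final answer: 904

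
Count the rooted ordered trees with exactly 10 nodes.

This is a standard Catalan-number count: the answer is C_n. Here n = 10 - 1 = 9.
Using C_0 = 1 and C_(k+1) = C_k x 2(2k+1)/(k+2), build up term by term: C_1=1, C_2=2, C_3=5, C_4=14, C_5=42, C_6=132, C_7=429, C_8=1430, C_9=4862.

Final answer: C_{9} = 4862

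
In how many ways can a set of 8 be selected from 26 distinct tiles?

C(26,8) = 26!/(8! x 18!).

Final answer: \binom{26}{8} = 1562275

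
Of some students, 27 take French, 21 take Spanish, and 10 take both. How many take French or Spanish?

|A union B| = |A| + |B| - |A intersect B| = 27 + 21 - 10.

Final answer: 38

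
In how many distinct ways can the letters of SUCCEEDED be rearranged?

Letters (C:2, D:2, E:3, S:1, U:1). Total letters: 9.
Permutations = 9!/(3! x 2! x 2!).

Final answer: 15120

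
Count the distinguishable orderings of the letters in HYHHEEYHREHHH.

Letters (E:3, H:7, R:1, Y:2). Total letters: 13.
Permutations = 13!/(7! x 3! x 2!).

Final answer: 102960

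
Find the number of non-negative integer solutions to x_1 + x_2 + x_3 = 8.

Stars and bars with 8 stars and 2 bars:
C(8+3-1, 3-1) = C(10,2).

Final answer: C(10,2) = 45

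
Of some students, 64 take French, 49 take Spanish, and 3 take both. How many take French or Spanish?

|A union B| = |A| + |B| - |A intersect B| = 64 + 49 - 3.

Final answer: 110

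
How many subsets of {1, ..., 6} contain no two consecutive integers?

Condition on whether n belongs to the subset: if not, any valid subset of {1, ..., n-1} works (a(n-1)); if so, n-1 is excluded and the rest is a valid subset of {1, ..., n-2} (a(n-2)). Hence a(n) = a(n-1) + a(n-2), a(1)=2, a(2)=3.
Computing successive values: a(1)=2, a(2)=3, a(3)=5, a(4)=8, a(5)=13, a(6)=21.

Final answer: 21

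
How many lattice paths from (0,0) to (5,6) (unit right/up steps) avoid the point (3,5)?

Total paths to (5,6): C(11,6) = 462.
Paths through (3,5): C(8,5) x C(3,1) = 168.
Avoiding (3,5): 462 - 168.

Final answer: 294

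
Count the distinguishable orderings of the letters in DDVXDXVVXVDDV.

Letters (D:5, V:5, X:3). Total letters: 13.
Permutations = 13!/(5! x 5! x 3!).

Final answer: 72072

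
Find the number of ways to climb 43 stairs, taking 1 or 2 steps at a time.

Condition on the final move: it is a 1-step (f(n-1) ways to get there) or a 2-step (f(n-2) ways), so f(n) = f(n-1) + f(n-2), with f(1)=1, f(2)=2.
Computing successive values: f(1)=1, f(2)=2, f(3)=3, f(4)=5, f(5)=8, f(6)=13, f(7)=21, f(8)=34, f(9)=55, f(10)=89, f(11)=144, f(12)=233, f(13)=377, f(14)=610, f(15)=987, f(16)=1597, f(17)=2584, f(18)=4181, f(19)=6765, f(20)=10946, f(21)=17711, f(22)=28657, f(23)=46368, f(24)=75025, f(25)=121393, f(26)=196418, f(27)=317811, f(28)=514229, f(29)=832040, f(30)=1346269, f(31)=2178309, f(32)=3524578, f(33)=5702887, f(34)=9227465, f(35)=14930352, f(36)=24157817, f(37)=39088169, f(38)=63245986, f(39)=102334155, f(40)=165580141, f(41)=267914296, f(42)=433494437, f(43)=701408733.

Final answer: 701408733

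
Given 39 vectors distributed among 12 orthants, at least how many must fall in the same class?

By pigeonhole with 39 objects and 12 categories: ceiling(39/12).

Final answer: 4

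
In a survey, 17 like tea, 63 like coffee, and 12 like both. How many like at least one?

|A union B| = |A| + |B| - |A intersect B| = 17 + 63 - 12.

Final answer: 68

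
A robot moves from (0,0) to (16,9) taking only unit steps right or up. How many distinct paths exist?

Each path has 16 right steps and 9 up steps in some order (25 steps total).
Choose which 9 of the 25 steps are up: C(25,9).

Final answer: C(25,9) = 2042975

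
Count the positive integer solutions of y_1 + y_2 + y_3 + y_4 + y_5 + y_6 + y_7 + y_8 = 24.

Substitute y'_i = y_i - 1 (so y'_i >= 0). Then sum y'_i = 24 - 8 = 16.
Stars and bars: C(16+8-1, 8-1) = C(23,7).

Final answer: C(23,7) = 245157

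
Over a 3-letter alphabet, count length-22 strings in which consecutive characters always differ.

First character: 3 choices. Each subsequent: 2 choices (must differ from the previous one).
Total: 3 x 2^21.

Final answer: 3 x 2^{21} = 6291456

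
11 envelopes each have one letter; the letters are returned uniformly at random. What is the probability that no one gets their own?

Use the recurrence D(n) = (n-1)(D(n-1) + D(n-2)) with D(0)=1, D(1)=0.
Building up: D(2)=1, D(3)=2, D(4)=9, D(5)=44, D(6)=265, D(7)=1854, D(8)=14833, D(9)=133496, D(10)=1334961, D(11)=14684570.
Total arrangements: 11! = 39916800.
Probability = D(11)/11! = 1468457/3991680.

Final answer: D(11)/11! = 14684570/39916800 = 0.367879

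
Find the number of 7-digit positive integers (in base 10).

The leading digit cannot be 0 (9 options); the other 6 digits can be anything (10 options each).
Total: 9 x 10^6.

Final answer: 9000000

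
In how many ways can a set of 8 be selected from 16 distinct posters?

C(16,8) = 16!/(8! x (16-8)!).

Final answer: C(16,8) = 12870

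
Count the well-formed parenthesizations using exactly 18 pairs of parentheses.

The structures are counted by the Catalan number C_n. Here n = 18 (pairs).
C_n = C(2n,n)/(n+1), so C_{18} = C(36,18)/19 = 9075135300/19.

Final answer: C_{18} = 477638700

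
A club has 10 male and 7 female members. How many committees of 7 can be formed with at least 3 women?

Sum over valid woman counts:
C(7,3)C(10,4) = 7350
C(7,4)C(10,3) = 4200
C(7,5)C(10,2) = 945
C(7,6)C(10,1) = 70
C(7,7)C(10,0) = 1
Total: 7350 + 4200 + 945 + 70 + 1.

Final answer: 12566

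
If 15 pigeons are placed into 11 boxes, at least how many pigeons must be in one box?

By the pigeonhole principle: ceiling(15/11).

Final answer: 2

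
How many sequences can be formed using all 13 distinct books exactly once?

The number of ways to arrange 13 distinct objects is 13!.

Final answer: 13! = 6227020800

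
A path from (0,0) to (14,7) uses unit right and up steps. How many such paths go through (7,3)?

Paths (0,0)->(7,3): C(10,3) = 120.
Paths (7,3)->(14,7): C(11,4) = 330.
By multiplication principle: 120 x 330.

Final answer: 39600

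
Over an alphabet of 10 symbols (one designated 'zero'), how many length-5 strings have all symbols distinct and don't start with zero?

The leading digit has 9 choices (anything but zero); the next has 9 (anything but the first), then 8, and so on, one fewer each time.
Total: 9 x 9 x 8 x 7 x 6.

Final answer: 27216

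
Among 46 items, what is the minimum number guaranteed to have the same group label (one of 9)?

There are 9 possible values for group label (one of 9). With 46 items and 9 categories, by pigeonhole: ceiling(46/9).

Final answer: 6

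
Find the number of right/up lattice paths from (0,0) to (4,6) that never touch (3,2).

Total paths to (4,6): C(10,6) = 210.
Paths through (3,2): C(5,2) x C(5,4) = 50.
Avoiding (3,2): 210 - 50.

Final answer: 160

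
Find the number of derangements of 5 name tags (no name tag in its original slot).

Derangements satisfy D(n) = (n-1)(D(n-1) + D(n-2)), starting from D(0)=1, D(1)=0.
D(2) = 1 x (0 + 1) = 1
D(3) = 2 x (1 + 0) = 2
D(4) = 3 x (2 + 1) = 9
D(5) = 4 x (D(4) + D(3)) = 4 x (9 + 2)

Final answer: D(5) = 44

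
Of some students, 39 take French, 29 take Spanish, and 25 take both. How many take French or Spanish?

|A union B| = |A| + |B| - |A intersect B| = 39 + 29 - 25.

Final answer: 43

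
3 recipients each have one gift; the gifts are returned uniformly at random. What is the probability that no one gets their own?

Derangements satisfy D(n) = (n-1)(D(n-1) + D(n-2)), starting from D(0)=1, D(1)=0.
Building up: D(2)=1, D(3)=2.
Total arrangements: 3! = 6.
Probability = D(3)/3! = 1/3.

Final answer: D(3)/3! = 2/6 = 0.333333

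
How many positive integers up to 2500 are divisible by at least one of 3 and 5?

Multiples of 3: 833. Multiples of 5: 500. Of both (lcm=15): 166.
By inclusion-exclusion: 833 + 500 - 166.

Final answer: 1167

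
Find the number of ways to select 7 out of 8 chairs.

C(8,7) = 8!/(7! x 1!).

Final answer: \binom{8}{7} = 8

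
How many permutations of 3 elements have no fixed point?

Derangements satisfy D(n) = (n-1)(D(n-1) + D(n-2)), starting from D(0)=1, D(1)=0.
Building up: D(2)=1.
D(3) = 2 x (D(2) + D(1)) = 2 x (1 + 0).

Final answer: D(3) = 2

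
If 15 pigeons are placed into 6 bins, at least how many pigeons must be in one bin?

By the pigeonhole principle: ceiling(15/6).

Final answer: 3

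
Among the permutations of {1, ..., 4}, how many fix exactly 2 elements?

Choose which 2 elements are fixed: C(4,2) = 6.
Derange the remaining 2 using D(j) = (j-1)(D(j-1) + D(j-2)), D(0)=1, D(1)=0: D(2)=1.
Total: 6 x 1.

Final answer: C(4,2) D(2) = 6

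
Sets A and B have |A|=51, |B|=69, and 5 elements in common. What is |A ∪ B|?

|A union B| = |A| + |B| - |A intersect B| = 51 + 69 - 5.

Final answer: 115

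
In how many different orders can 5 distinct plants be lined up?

The number of ways to arrange 5 distinct objects is 5!.

Final answer: 5! = 120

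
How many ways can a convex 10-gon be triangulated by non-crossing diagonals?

This is counted by the nth Catalan number C_n. Here n = 10 - 2 = 8.
Using C_0 = 1 and C_(k+1) = C_k x 2(2k+1)/(k+2), build up term by term: C_1=1, C_2=2, C_3=5, C_4=14, C_5=42, C_6=132, C_7=429, C_8=1430.

Final answer: C_{8} = 1430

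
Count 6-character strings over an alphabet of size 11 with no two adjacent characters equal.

Let g(n) count such strings. g(1) = 11, and each valid string of length n-1 extends in 10 ways (any symbol but the last), so g(n) = 10 g(n-1).
Total: g(6) = 11 x 10^5.

Final answer: 11 x 10^{5} = 1100000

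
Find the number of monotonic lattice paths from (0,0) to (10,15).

Each path has 10 right steps and 15 up steps in some order (25 steps total).
Choose which 15 of the 25 steps are up: C(25,15).

Final answer: C(25,15) = 3268760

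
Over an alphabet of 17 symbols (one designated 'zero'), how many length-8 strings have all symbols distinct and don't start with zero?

The leading digit has 16 choices (anything but zero); the next has 16 (anything but the first), then 15, and so on, one fewer each time.
Total: 16 x 16 x 15 x 14 x 13 x 12 x 11 x 10.

Final answer: 922521600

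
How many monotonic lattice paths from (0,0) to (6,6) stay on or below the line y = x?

Total monotonic paths to (6,6): C(12,6) = 924.
Paths that cross above y=x (reflection bijection): C(12,7) = 792.
Valid Dyck paths: 924 - 792.
(Equivalently, C_{6} = C(12,6)/7 = 924/7.)

Final answer: C_{6} = 132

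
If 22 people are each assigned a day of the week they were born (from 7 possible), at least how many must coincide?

There are 7 possible values for day of the week they were born. With 22 people and 7 categories, by pigeonhole: ceiling(22/7).

Final answer: 4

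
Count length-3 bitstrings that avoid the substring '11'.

Let a(n) count valid strings. If the last bit is 0 the prefix is any valid string of length n-1; if it is 1 the string must end in 01 with a valid prefix of length n-2. So a(n) = a(n-1) + a(n-2), a(1)=2, a(2)=3.
Computing successive values: a(1)=2, a(2)=3, a(3)=5.

Final answer: 5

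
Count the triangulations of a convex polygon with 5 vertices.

This is counted by the nth Catalan number C_n. Here n = 5 - 2 = 3.
Using C_0 = 1 and C_(k+1) = C_k x 2(2k+1)/(k+2), build up term by term: C_1=1, C_2=2, C_3=5.

Final answer: C_{3} = 5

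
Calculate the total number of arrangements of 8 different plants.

The number of ways to arrange 8 distinct objects is 8!.

Final answer: 8! = 40320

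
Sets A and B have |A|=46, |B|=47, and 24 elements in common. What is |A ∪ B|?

|A union B| = |A| + |B| - |A intersect B| = 46 + 47 - 24.

Final answer: 69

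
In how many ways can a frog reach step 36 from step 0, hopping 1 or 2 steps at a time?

Condition on the final move: it is a 1-step (f(n-1) ways to get there) or a 2-step (f(n-2) ways), so f(n) = f(n-1) + f(n-2), with f(1)=1, f(2)=2.
Computing successive values: f(1)=1, f(2)=2, f(3)=3, f(4)=5, f(5)=8, f(6)=13, f(7)=21, f(8)=34, f(9)=55, f(10)=89, f(11)=144, f(12)=233, f(13)=377, f(14)=610, f(15)=987, f(16)=1597, f(17)=2584, f(18)=4181, f(19)=6765, f(20)=10946, f(21)=17711, f(22)=28657, f(23)=46368, f(24)=75025, f(25)=121393, f(26)=196418, f(27)=317811, f(28)=514229, f(29)=832040, f(30)=1346269, f(31)=2178309, f(32)=3524578, f(33)=5702887, f(34)=9227465, f(35)=14930352, f(36)=24157817.

Final answer: 24157817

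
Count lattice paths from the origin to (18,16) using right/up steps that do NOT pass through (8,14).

Total paths to (18,16): C(34,16) = 2203961430.
Paths through (8,14): C(22,14) x C(12,2) = 21104820.
Avoiding (8,14): 2203961430 - 21104820.

Final answer: 2182856610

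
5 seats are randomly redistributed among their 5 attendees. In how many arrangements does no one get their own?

D(n) = (n-1)(D(n-1) + D(n-2)), D(0)=1, D(1)=0.
D(2) = 1 x (0 + 1) = 1
D(3) = 2 x (1 + 0) = 2
D(4) = 3 x (2 + 1) = 9
D(5) = 4 x (D(4) + D(3)) = 4 x (9 + 2)

Final answer: D(5) = 44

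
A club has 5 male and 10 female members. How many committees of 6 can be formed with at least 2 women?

Sum over valid woman counts:
C(10,2)C(5,4) = 225
C(10,3)C(5,3) = 1200
C(10,4)C(5,2) = 2100
C(10,5)C(5,1) = 1260
C(10,6)C(5,0) = 210
Total: 225 + 1200 + 2100 + 1260 + 210.

Final answer: 4995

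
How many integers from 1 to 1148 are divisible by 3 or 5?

Multiples of 3: 382. Multiples of 5: 229. Of both (lcm=15): 76.
By inclusion-exclusion: 382 + 229 - 76.

Final answer: 535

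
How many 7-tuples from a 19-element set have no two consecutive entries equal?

Let g(n) count such strings. g(1) = 19, and each valid string of length n-1 extends in 18 ways (any symbol but the last), so g(n) = 18 g(n-1).
Total: g(7) = 19 x 18^6.

Final answer: 19 x 18^{6} = 646232256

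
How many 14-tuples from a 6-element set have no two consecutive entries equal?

First character: 6 choices. Each subsequent: 5 choices (must differ from the previous one).
Total: 6 x 5^13.

Final answer: 6 x 5^{13} = 7324218750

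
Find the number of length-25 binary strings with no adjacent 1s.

Let a(n) count valid strings. If the last bit is 0 the prefix is any valid string of length n-1; if it is 1 the string must end in 01 with a valid prefix of length n-2. So a(n) = a(n-1) + a(n-2), a(1)=2, a(2)=3.
Building up term by term: a(1)=2, a(2)=3, a(3)=5, a(4)=8, a(5)=13, a(6)=21, a(7)=34, a(8)=55, a(9)=89, a(10)=144, a(11)=233, a(12)=377, a(13)=610, a(14)=987, a(15)=1597, a(16)=2584, a(17)=4181, a(18)=6765, a(19)=10946, a(20)=17711, a(21)=28657, a(22)=46368, a(23)=75025, a(24)=121393, a(25)=196418.

Final answer: 196418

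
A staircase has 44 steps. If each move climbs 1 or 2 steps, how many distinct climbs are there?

Let f(n) count the ways. The last step is size 1 or 2, so f(n) = f(n-1) + f(n-2) with f(1)=1, f(2)=2.
Iterating the recurrence: f(1)=1, f(2)=2, f(3)=3, f(4)=5, f(5)=8, f(6)=13, f(7)=21, f(8)=34, f(9)=55, f(10)=89, f(11)=144, f(12)=233, f(13)=377, f(14)=610, f(15)=987, f(16)=1597, f(17)=2584, f(18)=4181, f(19)=6765, f(20)=10946, f(21)=17711, f(22)=28657, f(23)=46368, f(24)=75025, f(25)=121393, f(26)=196418, f(27)=317811, f(28)=514229, f(29)=832040, f(30)=1346269, f(31)=2178309, f(32)=3524578, f(33)=5702887, f(34)=9227465, f(35)=14930352, f(36)=24157817, f(37)=39088169, f(38)=63245986, f(39)=102334155, f(40)=165580141, f(41)=267914296, f(42)=433494437, f(43)=701408733, f(44)=1134903170.

Final answer: 1134903170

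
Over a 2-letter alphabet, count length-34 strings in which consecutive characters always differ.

First character: 2 choices. Each subsequent: 1 choices (must differ from the previous one).
Total: 2 x 1^33.

Final answer: 2 x 1^{33} = 2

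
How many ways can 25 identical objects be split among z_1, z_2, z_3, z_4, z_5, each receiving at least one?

Substitute z'_i = z_i - 1 (so z'_i >= 0). Then sum z'_i = 25 - 5 = 20.
Stars and bars: C(20+5-1, 5-1) = C(24,4).

Final answer: C(24,4) = 10626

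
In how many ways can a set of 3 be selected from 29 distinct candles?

C(29,3) = 29!/(3! x 26!).

Final answer: \binom{29}{3} = 3654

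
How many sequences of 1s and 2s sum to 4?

Let f(n) be the number of climbs. Removing the last move (1 or 2 steps) gives f(n) = f(n-1) + f(n-2); base cases f(1)=1, f(2)=2.
Building up term by term: f(1)=1, f(2)=2, f(3)=3, f(4)=5.

Final answer: 5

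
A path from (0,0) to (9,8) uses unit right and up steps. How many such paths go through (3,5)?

Paths (0,0)->(3,5): C(8,5) = 56.
Paths (3,5)->(9,8): C(9,3) = 84.
By multiplication principle: 56 x 84.

Final answer: 4704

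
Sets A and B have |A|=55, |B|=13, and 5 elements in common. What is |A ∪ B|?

|A union B| = |A| + |B| - |A intersect B| = 55 + 13 - 5.

Final answer: 63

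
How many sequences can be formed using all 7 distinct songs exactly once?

The number of ways to arrange 7 distinct objects is 7!.

Final answer: 7! = 5040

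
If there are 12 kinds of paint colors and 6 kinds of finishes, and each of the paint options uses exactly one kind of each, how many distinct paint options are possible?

By the multiplication principle: 12 x 6.

Final answer: 72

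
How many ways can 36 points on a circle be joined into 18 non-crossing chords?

This is a standard Catalan-number count: the answer is C_n. Here n = 36/2 = 18.
Using C_0 = 1 and C_(k+1) = C_k x 2(2k+1)/(k+2), build up term by term: C_1=1, C_2=2, C_3=5, C_4=14, C_5=42, C_6=132, C_7=429, C_8=1430, C_9=4862, C_10=16796, C_11=58786, C_12=208012, C_13=742900, C_14=2674440, C_15=9694845, C_16=35357670, C_17=129644790, C_18=477638700.

Final answer: C_{18} = 477638700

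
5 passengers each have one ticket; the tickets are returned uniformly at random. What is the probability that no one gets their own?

Use the recurrence D(n) = (n-1)(D(n-1) + D(n-2)) with D(0)=1, D(1)=0.
Building up: D(2)=1, D(3)=2, D(4)=9, D(5)=44.
Total arrangements: 5! = 120.
Probability = D(5)/5! = 11/30.

Final answer: D(5)/5! = 44/120 = 0.366667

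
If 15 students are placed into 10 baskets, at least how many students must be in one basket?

By the pigeonhole principle: ceiling(15/10).

Final answer: 2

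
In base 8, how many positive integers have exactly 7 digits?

Leading digit: 7 options (nonzero). Other 6 digit(s): 8 options each.
Total: 7 x 8^6.

Final answer: 1835008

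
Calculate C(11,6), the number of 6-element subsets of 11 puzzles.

C(11,6) = 11!/(6! x (11-6)!).

Final answer: C(11,6) = 462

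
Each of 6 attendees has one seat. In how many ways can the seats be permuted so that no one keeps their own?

D(n) = (n-1)(D(n-1) + D(n-2)), D(0)=1, D(1)=0.
D(2) = 1 x (0 + 1) = 1
D(3) = 2 x (1 + 0) = 2
D(4) = 3 x (2 + 1) = 9
D(5) = 4 x (9 + 2) = 44
D(6) = 5 x (D(5) + D(4)) = 5 x (44 + 9)

Final answer: D(6) = 265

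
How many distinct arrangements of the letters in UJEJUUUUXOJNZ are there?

Letters (E:1, J:3, N:1, O:1, U:5, X:1, Z:1). Total letters: 13.
Permutations = 13!/(5! x 3!).

Final answer: 8648640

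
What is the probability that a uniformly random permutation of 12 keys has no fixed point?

Derangements satisfy D(n) = (n-1)(D(n-1) + D(n-2)), starting from D(0)=1, D(1)=0.
Building up: D(2)=1, D(3)=2, D(4)=9, D(5)=44, D(6)=265, D(7)=1854, D(8)=14833, D(9)=133496, D(10)=1334961, D(11)=14684570, D(12)=176214841.
Total arrangements: 12! = 479001600.
Probability = D(12)/12! = 16019531/43545600.

Final answer: D(12)/12! = 176214841/479001600 = 0.367879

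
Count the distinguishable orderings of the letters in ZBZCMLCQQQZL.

Letters (B:1, C:2, L:2, M:1, Q:3, Z:3). Total letters: 12.
Permutations = 12!/(3! x 3! x 2! x 2!).

Final answer: 3326400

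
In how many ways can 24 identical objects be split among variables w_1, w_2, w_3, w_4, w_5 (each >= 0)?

Stars and bars with 24 stars and 4 bars:
C(24+5-1, 5-1) = C(28,4).

Final answer: C(28,4) = 20475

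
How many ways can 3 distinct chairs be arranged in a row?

The number of ways to arrange 3 distinct objects is 3!.

Final answer: 3! = 6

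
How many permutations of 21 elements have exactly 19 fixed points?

Choose which 19 elements are fixed: C(21,19) = 210.
Derange the remaining 2 using D(j) = (j-1)(D(j-1) + D(j-2)), D(0)=1, D(1)=0: D(2)=1.
Total: 210 x 1.

Final answer: C(21,19) D(2) = 210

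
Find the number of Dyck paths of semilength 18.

Total monotonic paths to (18,18): C(36,18) = 9075135300.
By the reflection principle, paths that go above the diagonal number C(36,19) = 8597496600.
Valid Dyck paths: 9075135300 - 8597496600.
(Equivalently, C_{18} = C(36,18)/19 = 9075135300/19.)

Final answer: C_{18} = 477638700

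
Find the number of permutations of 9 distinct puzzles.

The number of ways to arrange 9 distinct objects is 9!.

Final answer: 9! = 362880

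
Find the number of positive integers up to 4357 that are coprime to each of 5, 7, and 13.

|div by 5|=871, |div by 7|=622, |div by 13|=335.
|div by 5&7|=124, |div by 5&13|=67, |div by 7&13|=47, |div by all|=9.
By inclusion-exclusion, divisible by at least one: 871+622+335-124-67-47+9 = 1599.
Not divisible by any: 4357 - 1599.

Final answer: 2758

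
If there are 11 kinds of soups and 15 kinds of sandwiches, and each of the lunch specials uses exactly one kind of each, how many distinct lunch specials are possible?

By the multiplication principle: 11 x 15.

Final answer: 165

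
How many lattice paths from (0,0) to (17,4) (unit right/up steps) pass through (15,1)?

Paths (0,0)->(15,1): C(16,1) = 16.
Paths (15,1)->(17,4): C(5,3) = 10.
By multiplication principle: 16 x 10.

Final answer: 160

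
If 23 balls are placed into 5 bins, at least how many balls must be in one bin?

By the pigeonhole principle: ceiling(23/5).

Final answer: 5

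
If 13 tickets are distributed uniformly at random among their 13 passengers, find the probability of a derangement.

Use the recurrence D(n) = (n-1)(D(n-1) + D(n-2)) with D(0)=1, D(1)=0.
Building up: D(2)=1, D(3)=2, D(4)=9, D(5)=44, D(6)=265, D(7)=1854, D(8)=14833, D(9)=133496, D(10)=1334961, D(11)=14684570, D(12)=176214841, D(13)=2290792932.
Total arrangements: 13! = 6227020800.
Probability = D(13)/13! = 63633137/172972800.

Final answer: D(13)/13! = 2290792932/6227020800 = 0.367879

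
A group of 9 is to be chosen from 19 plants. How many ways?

C(19,9) = 19!/(9! x 10!).

Final answer: \binom{19}{9} = 92378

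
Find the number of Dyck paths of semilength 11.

Total monotonic paths to (11,11): C(22,11) = 705432.
By the reflection principle, paths that go above the diagonal number C(22,12) = 646646.
Valid Dyck paths: 705432 - 646646.
(Check: C(22,11) - C(22,12) = C(22,11)/12, the Catalan number C_{11}.)

Final answer: C_{11} = 58786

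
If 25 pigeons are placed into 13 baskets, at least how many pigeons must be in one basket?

By the pigeonhole principle: ceiling(25/13).

Final answer: 2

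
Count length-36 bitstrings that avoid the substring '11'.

A valid string ends in 0 (append to any length-(n-1) valid string) or in 01 (append to any length-(n-2) valid string), so a(n) = a(n-1) + a(n-2) with a(1)=2, a(2)=3.
Computing successive values: a(1)=2, a(2)=3, a(3)=5, a(4)=8, a(5)=13, a(6)=21, a(7)=34, a(8)=55, a(9)=89, a(10)=144, a(11)=233, a(12)=377, a(13)=610, a(14)=987, a(15)=1597, a(16)=2584, a(17)=4181, a(18)=6765, a(19)=10946, a(20)=17711, a(21)=28657, a(22)=46368, a(23)=75025, a(24)=121393, a(25)=196418, a(26)=317811, a(27)=514229, a(28)=832040, a(29)=1346269, a(30)=2178309, a(31)=3524578, a(32)=5702887, a(33)=9227465, a(34)=14930352, a(35)=24157817, a(36)=39088169.

Final answer: 39088169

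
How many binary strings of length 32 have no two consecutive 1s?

Classify by the final bit: ...0 gives a(n-1) strings, ...01 gives a(n-2) strings. Thus a(n) = a(n-1) + a(n-2) with a(1)=2, a(2)=3.
Iterating the recurrence: a(1)=2, a(2)=3, a(3)=5, a(4)=8, a(5)=13, a(6)=21, a(7)=34, a(8)=55, a(9)=89, a(10)=144, a(11)=233, a(12)=377, a(13)=610, a(14)=987, a(15)=1597, a(16)=2584, a(17)=4181, a(18)=6765, a(19)=10946, a(20)=17711, a(21)=28657, a(22)=46368, a(23)=75025, a(24)=121393, a(25)=196418, a(26)=317811, a(27)=514229, a(28)=832040, a(29)=1346269, a(30)=2178309, a(31)=3524578, a(32)=5702887.

Final answer: 5702887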